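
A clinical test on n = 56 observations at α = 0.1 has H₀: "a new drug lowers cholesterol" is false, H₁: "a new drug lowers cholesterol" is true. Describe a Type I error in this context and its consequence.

Type I error: rejecting H₀ when it is true — concluding that a new drug lowers cholesterol when in fact it is not. Consequence: approving an ineffective drug — patients take a useless medication and may skip effective alternatives.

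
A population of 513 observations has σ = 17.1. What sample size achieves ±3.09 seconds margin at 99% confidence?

Without FPC: n₀ = (2.576×17.1/3.09)² = 203.22. With FPC: n = n₀N/(n₀+N-1) = 145.8 → n = 146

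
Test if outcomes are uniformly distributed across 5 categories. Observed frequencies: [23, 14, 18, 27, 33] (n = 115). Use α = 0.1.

Expected = 23 each. χ² = Σ(O-E)²/E = 9.652. df = 4, critical value = 7.779. Reject H₀.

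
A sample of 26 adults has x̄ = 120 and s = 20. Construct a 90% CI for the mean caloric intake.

CI = x̄ ± t*(s/√n) = 120 ± 1.708(20/√26) = (113.3, 126.7)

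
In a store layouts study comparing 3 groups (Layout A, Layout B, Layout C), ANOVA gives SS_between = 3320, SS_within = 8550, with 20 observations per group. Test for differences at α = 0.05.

df_between = 2, df_within = 57. F = MS_between/MS_within = 1660.0/150.0 = 11.067. F_crit ≈ 3.159. Reject H₀. At least one mean differs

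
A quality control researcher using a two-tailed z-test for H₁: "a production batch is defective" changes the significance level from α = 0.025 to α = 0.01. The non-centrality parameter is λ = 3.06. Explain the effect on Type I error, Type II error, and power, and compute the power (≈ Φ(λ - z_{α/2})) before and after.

Decreasing α from 0.025 to 0.01:
• Type I error rate decreases (α is the Type I rate by definition).
• Critical value moves from z_{α/2} = 2.241 to 2.576, so power = Φ(λ - z_{α/2}) goes from Φ(3.06 - 2.241) = 0.794 to Φ(3.06 - 2.576) = 0.686.
• Type II error rate β = 1 - power therefore increases (0.206 → 0.314).
Appropriate when false positives are costly — here, scrapping a good batch — wasted material and cost for no reason.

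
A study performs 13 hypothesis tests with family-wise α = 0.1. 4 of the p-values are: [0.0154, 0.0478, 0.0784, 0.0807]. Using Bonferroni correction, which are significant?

Bonferroni α = 0.1/13 = 0.00769. None of the given p-values are significant.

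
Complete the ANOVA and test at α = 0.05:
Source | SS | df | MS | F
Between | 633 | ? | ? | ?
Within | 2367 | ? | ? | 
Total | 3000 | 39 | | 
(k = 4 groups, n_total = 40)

df_between = 3, df_within = 36. MS_between = 211.0, MS_within = 65.75. F = 3.209, F_crit ≈ 2.866. Reject H₀.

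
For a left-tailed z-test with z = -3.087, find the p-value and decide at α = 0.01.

p = P(Z < -3.087) = Φ(-3.087) ≈ 0.001. Since p < 0.01, reject H₀ (significant) at α = 0.01.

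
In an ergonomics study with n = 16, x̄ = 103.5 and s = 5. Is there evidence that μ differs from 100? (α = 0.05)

t = (x̄ - μ₀)/(s/√n) = (103.5 - 100)/(5/√16) = 2.8. df = 15, critical t = ±2.131. Reject H₀.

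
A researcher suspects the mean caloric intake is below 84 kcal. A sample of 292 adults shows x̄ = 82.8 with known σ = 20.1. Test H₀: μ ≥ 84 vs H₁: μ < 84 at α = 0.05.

z = -1.02. Critical value: -1.645. Fail to reject H₀.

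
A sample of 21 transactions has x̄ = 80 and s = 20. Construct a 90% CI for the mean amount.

CI = x̄ ± t*(s/√n) = 80 ± 1.725(20/√21) = (72.47, 87.53)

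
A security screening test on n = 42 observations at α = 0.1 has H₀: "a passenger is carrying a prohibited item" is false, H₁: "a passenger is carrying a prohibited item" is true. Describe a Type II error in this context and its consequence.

Type II error: failing to reject H₀ when it is false — concluding that a passenger is carrying a prohibited item is not supported when in fact it is. Consequence: letting a prohibited item through — security breach.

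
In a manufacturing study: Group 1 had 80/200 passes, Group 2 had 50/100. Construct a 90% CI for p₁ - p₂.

p̂₁ = 0.4, p̂₂ = 0.5. Difference = -0.1. CI = (-0.2, 0.0)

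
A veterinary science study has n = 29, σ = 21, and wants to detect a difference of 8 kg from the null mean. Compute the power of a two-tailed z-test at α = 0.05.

SE = σ/√n = 21/√29 = 3.9. Non-centrality λ = d/SE = 8/3.9 = 2.051. Power ≈ Φ(λ - z_{α/2}) = Φ(2.051 - 1.96) = Φ(0.091) = 0.536.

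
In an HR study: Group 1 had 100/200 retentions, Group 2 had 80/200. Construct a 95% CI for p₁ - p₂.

p̂₁ = 0.5, p̂₂ = 0.4. Difference = 0.1. CI = (0.003, 0.197)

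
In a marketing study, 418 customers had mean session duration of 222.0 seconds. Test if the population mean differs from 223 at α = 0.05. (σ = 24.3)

z = (x̄ - μ₀)/(σ/√n) = (222.0 - 223)/(24.3/√418) = -0.841. Critical value: ±1.96. Since |-0.841| ≤ 1.96, Fail to reject H₀.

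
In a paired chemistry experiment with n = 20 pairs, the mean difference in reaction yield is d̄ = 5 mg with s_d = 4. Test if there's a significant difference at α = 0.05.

t = d̄/(s_d/√n) = 5/(4/√20) = 5.59. df = 19, critical t = ±2.093. Reject H₀.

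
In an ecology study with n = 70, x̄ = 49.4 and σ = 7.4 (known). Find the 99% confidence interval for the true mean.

CI = x̄ ± z*(σ/√n) = 49.4 ± 2.576(7.4/√70) = 49.4 ± 2.28 = (47.12, 51.68)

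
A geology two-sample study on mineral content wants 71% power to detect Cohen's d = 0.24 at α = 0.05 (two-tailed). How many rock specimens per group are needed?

z_{α/2} = 1.96, z_β = Φ⁻¹(0.71) = 0.553. For small effect (d = 0.24): n per group = 2(z_{α/2} + z_β)²/d² = 2(1.96 + 0.553)²/0.24² = 219.3 → 220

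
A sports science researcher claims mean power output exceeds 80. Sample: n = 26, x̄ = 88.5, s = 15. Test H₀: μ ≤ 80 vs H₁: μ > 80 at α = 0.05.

t = (88.5 - 80)/(15/√26) = 2.889, df = 25. Critical t = 1.708. Reject H₀.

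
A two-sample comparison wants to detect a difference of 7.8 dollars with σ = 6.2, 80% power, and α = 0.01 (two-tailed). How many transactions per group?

n per group = 2(z_α/2 + z_β)²σ²/d² = 2×(2.576 + 0.84)²×6.2²/7.8² = 14.7 → n = 15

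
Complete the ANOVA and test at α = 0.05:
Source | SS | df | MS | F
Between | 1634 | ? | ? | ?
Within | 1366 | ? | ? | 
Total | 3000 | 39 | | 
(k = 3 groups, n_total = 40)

df_between = 2, df_within = 37. MS_between = 817.0, MS_within = 36.92. F = 22.13, F_crit ≈ 3.252. Reject H₀.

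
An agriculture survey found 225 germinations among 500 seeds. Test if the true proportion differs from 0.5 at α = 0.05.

p̂ = 0.45, p₀ = 0.5. z = (p̂ - p₀)/√(p₀(1-p₀)/n) = -2.236. Critical: ±1.96. Reject H₀.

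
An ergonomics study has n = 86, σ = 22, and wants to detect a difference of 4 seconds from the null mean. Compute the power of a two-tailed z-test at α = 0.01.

SE = σ/√n = 22/√86 = 2.372. Non-centrality λ = d/SE = 4/2.372 = 1.686. Power ≈ Φ(λ - z_{α/2}) = Φ(1.686 - 2.576) = Φ(-0.89) = 0.187.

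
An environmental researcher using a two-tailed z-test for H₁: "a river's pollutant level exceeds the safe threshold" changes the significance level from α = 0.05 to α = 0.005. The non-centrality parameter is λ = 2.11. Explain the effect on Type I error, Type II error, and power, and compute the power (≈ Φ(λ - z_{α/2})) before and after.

Decreasing α from 0.05 to 0.005:
• Type I error rate decreases (α is the Type I rate by definition).
• Critical value moves from z_{α/2} = 1.96 to 2.807, so power = Φ(λ - z_{α/2}) goes from Φ(2.11 - 1.96) = 0.56 to Φ(2.11 - 2.807) = 0.243.
• Type II error rate β = 1 - power therefore increases (0.44 → 0.757).
Appropriate when false positives are costly — here, shutting down a compliant factory unnecessarily.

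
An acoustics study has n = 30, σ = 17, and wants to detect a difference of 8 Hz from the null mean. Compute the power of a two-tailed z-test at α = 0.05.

SE = σ/√n = 17/√30 = 3.104. Non-centrality λ = d/SE = 8/3.104 = 2.578. Power ≈ Φ(λ - z_{α/2}) = Φ(2.578 - 1.96) = Φ(0.618) = 0.732.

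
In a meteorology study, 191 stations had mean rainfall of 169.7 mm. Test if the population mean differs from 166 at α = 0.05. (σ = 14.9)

z = (x̄ - μ₀)/(σ/√n) = (169.7 - 166)/(14.9/√191) = 3.432. Critical value: ±1.96. Since |3.432| > 1.96, Reject H₀.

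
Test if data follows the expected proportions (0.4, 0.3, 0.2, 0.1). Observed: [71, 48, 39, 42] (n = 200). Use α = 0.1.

Expected: [80.0, 60.0, 40.0, 20.0]. χ² = 27.637. df = 3, critical = 6.251. Reject H₀.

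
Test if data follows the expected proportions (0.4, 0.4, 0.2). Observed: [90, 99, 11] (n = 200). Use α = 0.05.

Expected: [80.0, 80.0, 40.0]. χ² = 26.787. df = 2, critical = 5.991. Reject H₀.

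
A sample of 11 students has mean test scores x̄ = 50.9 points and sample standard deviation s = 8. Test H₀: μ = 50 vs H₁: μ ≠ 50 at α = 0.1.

t = (x̄ - μ₀)/(s/√n) = (50.9 - 50)/(8/√11) = 0.373. df = 10, critical t = ±1.812. Fail to reject H₀.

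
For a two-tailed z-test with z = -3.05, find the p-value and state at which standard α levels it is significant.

p = 2·P(Z > |-3.05|) = 2·(1 - Φ(3.05)) ≈ 0.0023. Significant at α = 0.1; Significant at α = 0.05; Significant at α = 0.01.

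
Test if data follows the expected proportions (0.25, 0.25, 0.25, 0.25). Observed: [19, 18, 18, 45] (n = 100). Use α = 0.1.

Expected: [25.0, 25.0, 25.0, 25.0]. χ² = 21.36. df = 3, critical = 6.251. Reject H₀.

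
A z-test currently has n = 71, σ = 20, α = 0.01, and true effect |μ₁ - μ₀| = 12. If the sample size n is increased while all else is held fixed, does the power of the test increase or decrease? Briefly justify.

Power increases: a larger n shrinks the standard error σ/√n, moving the sampling distribution under H₁ further from the critical value.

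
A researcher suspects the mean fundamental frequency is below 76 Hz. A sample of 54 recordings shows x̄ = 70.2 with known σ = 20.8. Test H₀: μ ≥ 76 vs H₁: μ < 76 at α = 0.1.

z = -2.049. Critical value: -1.28. Reject H₀.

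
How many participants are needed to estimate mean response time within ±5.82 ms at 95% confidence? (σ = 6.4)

n = (z*σ/E)² = (1.96×6.4/5.82)² = 4.6 → n = 5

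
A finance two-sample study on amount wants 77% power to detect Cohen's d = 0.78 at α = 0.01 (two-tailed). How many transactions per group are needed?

z_{α/2} = 2.576, z_β = Φ⁻¹(0.77) = 0.739. For medium effect (d = 0.78): n per group = 2(z_{α/2} + z_β)²/d² = 2(2.576 + 0.739)²/0.78² = 36.1 → 37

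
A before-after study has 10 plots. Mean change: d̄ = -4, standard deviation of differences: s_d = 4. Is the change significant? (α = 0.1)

t = d̄/(s_d/√n) = -4/(4/√10) = -3.162. df = 9, critical t = ±1.833. Reject H₀.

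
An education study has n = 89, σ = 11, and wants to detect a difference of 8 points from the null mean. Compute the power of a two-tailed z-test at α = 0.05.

SE = σ/√n = 11/√89 = 1.166. Non-centrality λ = d/SE = 8/1.166 = 6.861. Power ≈ Φ(λ - z_{α/2}) = Φ(6.861 - 1.96) = Φ(4.901) = 1.0.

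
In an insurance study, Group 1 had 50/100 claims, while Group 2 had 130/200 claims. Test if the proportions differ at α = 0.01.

p̂₁ = 0.5, p̂₂ = 0.65, pooled p̂ = 0.6. z = -2.5. Critical: ±2.576. Fail to reject H₀.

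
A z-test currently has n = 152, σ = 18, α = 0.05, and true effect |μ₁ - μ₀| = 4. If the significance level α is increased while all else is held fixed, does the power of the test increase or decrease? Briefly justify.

Power increases: a larger α lowers the critical value, so more of the H₁ sampling distribution falls in the rejection region.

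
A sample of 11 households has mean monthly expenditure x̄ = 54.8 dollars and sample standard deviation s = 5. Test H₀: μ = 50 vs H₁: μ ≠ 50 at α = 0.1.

t = (x̄ - μ₀)/(s/√n) = (54.8 - 50)/(5/√11) = 3.184. df = 10, critical t = ±1.812. Reject H₀.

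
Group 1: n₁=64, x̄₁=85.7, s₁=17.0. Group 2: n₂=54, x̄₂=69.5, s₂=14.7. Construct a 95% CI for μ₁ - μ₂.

Difference = 16.2. SE = √(17.0²/64 + 14.7²/54) = 2.918. CI = (10.48, 21.92)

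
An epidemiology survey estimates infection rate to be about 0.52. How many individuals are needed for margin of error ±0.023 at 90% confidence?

n = z²p(1-p)/E² = 1.645²×0.52×0.48/0.023² = 1276.8 → n = 1277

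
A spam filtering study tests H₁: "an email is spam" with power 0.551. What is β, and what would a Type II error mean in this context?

β = 1 - power = 1 - 0.551 = 0.449. A Type II error is failing to reject H₀ when H₀ is false (false negative) — here, failing to conclude that an email is spam when in fact it is true. Consequence: a spam email lands in the inbox.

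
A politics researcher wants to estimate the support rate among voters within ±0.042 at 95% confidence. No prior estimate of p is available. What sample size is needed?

Conservative approach: use p = 0.5 (maximizes p(1-p) = 0.25). n = z²(0.25)/E² = 1.96²×0.25/0.042² = 544.4 → n = 545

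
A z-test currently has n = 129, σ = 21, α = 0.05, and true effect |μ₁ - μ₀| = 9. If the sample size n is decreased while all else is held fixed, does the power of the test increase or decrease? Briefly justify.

Power decreases: a smaller n inflates the standard error σ/√n, pulling the sampling distribution under H₁ back toward the critical value.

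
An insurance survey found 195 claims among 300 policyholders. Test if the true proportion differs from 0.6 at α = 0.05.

p̂ = 0.65, p₀ = 0.6. z = (p̂ - p₀)/√(p₀(1-p₀)/n) = 1.768. Critical: ±1.96. Fail to reject H₀.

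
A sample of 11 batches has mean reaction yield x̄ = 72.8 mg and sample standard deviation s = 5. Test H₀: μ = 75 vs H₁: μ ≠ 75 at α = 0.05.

t = (x̄ - μ₀)/(s/√n) = (72.8 - 75)/(5/√11) = -1.459. df = 10, critical t = ±2.228. Fail to reject H₀.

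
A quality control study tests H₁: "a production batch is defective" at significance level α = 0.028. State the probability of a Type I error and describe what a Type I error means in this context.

P(Type I error) = α = 0.028. A Type I error is rejecting H₀ when H₀ is actually true (false positive) — here, concluding that a production batch is defective when in fact this is not the case. Consequence: scrapping a good batch — wasted material and cost for no reason.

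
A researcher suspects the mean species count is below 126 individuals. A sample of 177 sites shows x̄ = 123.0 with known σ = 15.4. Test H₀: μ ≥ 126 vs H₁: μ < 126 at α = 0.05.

z = -2.592. Critical value: -1.645. Reject H₀.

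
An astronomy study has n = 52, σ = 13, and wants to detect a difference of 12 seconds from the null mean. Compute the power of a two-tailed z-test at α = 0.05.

SE = σ/√n = 13/√52 = 1.803. Non-centrality λ = d/SE = 12/1.803 = 6.656. Power ≈ Φ(λ - z_{α/2}) = Φ(6.656 - 1.96) = Φ(4.696) = 1.0.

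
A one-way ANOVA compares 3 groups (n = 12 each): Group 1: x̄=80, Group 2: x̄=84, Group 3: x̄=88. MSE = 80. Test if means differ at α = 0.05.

Grand mean = 84.0. SS_between = 384.0, MS_between = 192.0. F = 2.4, F_crit ≈ 3.285. Fail to reject H₀.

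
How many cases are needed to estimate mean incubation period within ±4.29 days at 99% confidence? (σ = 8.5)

n = (z*σ/E)² = (2.576×8.5/4.29)² = 26.1 → n = 27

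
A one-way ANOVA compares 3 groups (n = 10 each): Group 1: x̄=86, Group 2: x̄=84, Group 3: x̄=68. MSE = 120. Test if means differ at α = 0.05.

Grand mean = 79.33. SS_between = 1946.67, MS_between = 973.33. F = 8.111, F_crit ≈ 3.354. Reject H₀.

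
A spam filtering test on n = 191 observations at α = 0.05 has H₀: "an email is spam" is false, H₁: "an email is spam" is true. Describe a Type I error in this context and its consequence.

Type I error: rejecting H₀ when it is true — concluding that an email is spam when in fact it is not. Consequence: a legitimate email is sent to the spam folder and the user misses it.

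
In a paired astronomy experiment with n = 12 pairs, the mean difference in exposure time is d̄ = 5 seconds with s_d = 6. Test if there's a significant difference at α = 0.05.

t = d̄/(s_d/√n) = 5/(6/√12) = 2.887. df = 11, critical t = ±2.201. Reject H₀.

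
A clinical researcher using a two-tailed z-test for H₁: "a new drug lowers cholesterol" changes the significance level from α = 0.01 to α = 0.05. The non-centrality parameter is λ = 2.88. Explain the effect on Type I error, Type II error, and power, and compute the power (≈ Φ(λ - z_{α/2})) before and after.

Increasing α from 0.01 to 0.05:
• Type I error rate increases (α is the Type I rate by definition).
• Critical value moves from z_{α/2} = 2.576 to 1.96, so power = Φ(λ - z_{α/2}) goes from Φ(2.88 - 2.576) = 0.619 to Φ(2.88 - 1.96) = 0.821.
• Type II error rate β = 1 - power therefore decreases (0.381 → 0.179).
Appropriate when false negatives are costly — here, shelving an effective drug — patients miss out on a treatment that would have helped.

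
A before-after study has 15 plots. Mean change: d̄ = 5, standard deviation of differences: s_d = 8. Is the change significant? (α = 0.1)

t = d̄/(s_d/√n) = 5/(8/√15) = 2.421. df = 14, critical t = ±1.761. Reject H₀.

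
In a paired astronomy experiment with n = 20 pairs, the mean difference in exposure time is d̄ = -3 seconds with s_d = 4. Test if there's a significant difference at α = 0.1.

t = d̄/(s_d/√n) = -3/(4/√20) = -3.354. df = 19, critical t = ±1.729. Reject H₀.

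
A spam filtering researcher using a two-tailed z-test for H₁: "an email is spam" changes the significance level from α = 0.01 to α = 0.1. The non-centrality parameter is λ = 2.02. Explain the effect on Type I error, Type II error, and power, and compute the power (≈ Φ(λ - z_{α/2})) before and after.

Increasing α from 0.01 to 0.1:
• Type I error rate increases (α is the Type I rate by definition).
• Critical value moves from z_{α/2} = 2.576 to 1.645, so power = Φ(λ - z_{α/2}) goes from Φ(2.02 - 2.576) = 0.289 to Φ(2.02 - 1.645) = 0.646.
• Type II error rate β = 1 - power therefore decreases (0.711 → 0.354).
Appropriate when false negatives are costly — here, a spam email lands in the inbox.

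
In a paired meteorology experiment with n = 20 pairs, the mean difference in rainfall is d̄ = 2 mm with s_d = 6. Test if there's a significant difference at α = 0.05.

t = d̄/(s_d/√n) = 2/(6/√20) = 1.491. df = 19, critical t = ±2.093. Fail to reject H₀.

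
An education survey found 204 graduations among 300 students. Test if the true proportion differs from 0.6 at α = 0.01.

p̂ = 0.68, p₀ = 0.6. z = (p̂ - p₀)/√(p₀(1-p₀)/n) = 2.828. Critical: ±2.576. Reject H₀.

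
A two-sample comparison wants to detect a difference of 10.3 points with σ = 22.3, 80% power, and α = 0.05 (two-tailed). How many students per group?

n per group = 2(z_α/2 + z_β)²σ²/d² = 2×(1.96 + 0.84)²×22.3²/10.3² = 73.5 → n = 74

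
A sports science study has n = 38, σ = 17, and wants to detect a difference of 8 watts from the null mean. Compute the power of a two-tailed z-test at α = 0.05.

SE = σ/√n = 17/√38 = 2.758. Non-centrality λ = d/SE = 8/2.758 = 2.901. Power ≈ Φ(λ - z_{α/2}) = Φ(2.901 - 1.96) = Φ(0.941) = 0.827.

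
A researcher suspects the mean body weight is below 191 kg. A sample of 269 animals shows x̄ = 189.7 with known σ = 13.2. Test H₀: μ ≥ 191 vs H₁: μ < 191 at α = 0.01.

z = -1.615. Critical value: -2.33. Fail to reject H₀.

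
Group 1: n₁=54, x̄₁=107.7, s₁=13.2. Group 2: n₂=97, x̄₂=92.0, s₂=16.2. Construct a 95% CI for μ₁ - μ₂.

Difference = 15.7. SE = √(13.2²/54 + 16.2²/97) = 2.436. CI = (10.93, 20.47)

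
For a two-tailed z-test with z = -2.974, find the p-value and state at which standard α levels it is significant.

p = 2·P(Z > |-2.974|) = 2·(1 - Φ(2.974)) ≈ 0.0029. Significant at α = 0.1; Significant at α = 0.05; Significant at α = 0.01.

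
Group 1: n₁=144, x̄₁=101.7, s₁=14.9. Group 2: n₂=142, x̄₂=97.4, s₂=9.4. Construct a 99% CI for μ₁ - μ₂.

Difference = 4.3. SE = √(14.9²/144 + 9.4²/142) = 1.471. CI = (0.51, 8.09)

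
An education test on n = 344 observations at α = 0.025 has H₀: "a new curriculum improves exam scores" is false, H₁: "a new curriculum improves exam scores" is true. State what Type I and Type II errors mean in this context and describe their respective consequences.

Type I (false positive): concluding that a new curriculum improves exam scores when it is not — adopting a curriculum that gives no real benefit — disruption for nothing. Type II (false negative): failing to conclude that a new curriculum improves exam scores when it is — keeping the old curriculum when the new one would have helped students. Which is costlier depends on domain priorities and is a judgement call rather than a statistical fact.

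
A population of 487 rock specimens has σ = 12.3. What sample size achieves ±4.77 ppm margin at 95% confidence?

Without FPC: n₀ = (1.96×12.3/4.77)² = 25.544. With FPC: n = n₀N/(n₀+N-1) = 24.3 → n = 25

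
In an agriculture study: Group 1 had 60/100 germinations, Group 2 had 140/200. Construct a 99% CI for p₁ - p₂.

p̂₁ = 0.6, p̂₂ = 0.7. Difference = -0.1. CI = (-0.251, 0.051)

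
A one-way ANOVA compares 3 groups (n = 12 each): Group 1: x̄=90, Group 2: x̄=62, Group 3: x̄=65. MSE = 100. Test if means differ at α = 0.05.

Grand mean = 72.33. SS_between = 5672.0, MS_between = 2836.0. F = 28.36, F_crit ≈ 3.285. Reject H₀.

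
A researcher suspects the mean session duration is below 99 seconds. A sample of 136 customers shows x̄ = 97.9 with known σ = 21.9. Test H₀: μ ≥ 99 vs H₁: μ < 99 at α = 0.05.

z = -0.586. Critical value: -1.645. Fail to reject H₀.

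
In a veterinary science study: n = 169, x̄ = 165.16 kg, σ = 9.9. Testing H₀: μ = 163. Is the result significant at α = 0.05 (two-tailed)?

z = (165.16 - 163)/(9.9/√169) = 2.836. Since |z| > 1.96, significant at α = 0.05.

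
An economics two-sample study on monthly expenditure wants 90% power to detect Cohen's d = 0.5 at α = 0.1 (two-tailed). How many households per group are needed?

z_{α/2} = 1.645, z_β = Φ⁻¹(0.9) = 1.282. For medium effect (d = 0.5): n per group = 2(z_{α/2} + z_β)²/d² = 2(1.645 + 1.282)²/0.5² = 68.5 → 69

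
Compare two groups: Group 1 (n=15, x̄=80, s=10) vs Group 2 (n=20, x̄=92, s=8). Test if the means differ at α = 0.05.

Pooled sp = 8.9. t = -3.946, df = 33. Critical t = ±2.035. Reject H₀.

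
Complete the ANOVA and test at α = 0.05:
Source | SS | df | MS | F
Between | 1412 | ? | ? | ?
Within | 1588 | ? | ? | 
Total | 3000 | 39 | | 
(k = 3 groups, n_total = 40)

df_between = 2, df_within = 37. MS_between = 706.0, MS_within = 42.92. F = 16.45, F_crit ≈ 3.252. Reject H₀.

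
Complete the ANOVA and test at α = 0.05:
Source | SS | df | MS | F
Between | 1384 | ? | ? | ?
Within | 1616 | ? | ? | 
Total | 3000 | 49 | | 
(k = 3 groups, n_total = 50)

df_between = 2, df_within = 47. MS_between = 692.0, MS_within = 34.38. F = 20.126, F_crit ≈ 3.195. Reject H₀.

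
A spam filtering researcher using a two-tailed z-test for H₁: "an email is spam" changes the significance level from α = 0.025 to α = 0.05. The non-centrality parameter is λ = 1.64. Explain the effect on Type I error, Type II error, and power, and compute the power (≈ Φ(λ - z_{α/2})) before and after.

Increasing α from 0.025 to 0.05:
• Type I error rate increases (α is the Type I rate by definition).
• Critical value moves from z_{α/2} = 2.241 to 1.96, so power = Φ(λ - z_{α/2}) goes from Φ(1.64 - 2.241) = 0.274 to Φ(1.64 - 1.96) = 0.374.
• Type II error rate β = 1 - power therefore decreases (0.726 → 0.626).
Appropriate when false negatives are costly — here, a spam email lands in the inbox.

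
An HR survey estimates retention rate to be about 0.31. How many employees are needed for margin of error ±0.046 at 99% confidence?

n = z²p(1-p)/E² = 2.576²×0.31×0.69/0.046² = 670.8 → n = 671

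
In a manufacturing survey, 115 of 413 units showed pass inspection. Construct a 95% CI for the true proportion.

p̂ = 0.278. CI = p̂ ± z*√(p̂(1-p̂)/n) = (0.235, 0.322)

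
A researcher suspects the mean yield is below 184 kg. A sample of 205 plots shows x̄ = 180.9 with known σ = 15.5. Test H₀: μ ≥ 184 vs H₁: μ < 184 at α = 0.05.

z = -2.864. Critical value: -1.645. Reject H₀.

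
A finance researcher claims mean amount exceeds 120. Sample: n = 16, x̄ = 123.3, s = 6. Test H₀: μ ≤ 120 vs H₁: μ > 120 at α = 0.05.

t = (123.3 - 120)/(6/√16) = 2.2, df = 15. Critical t = 1.753. Reject H₀.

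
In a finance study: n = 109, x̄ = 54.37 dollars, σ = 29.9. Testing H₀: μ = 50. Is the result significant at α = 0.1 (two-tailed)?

z = (54.37 - 50)/(29.9/√109) = 1.526. Since |z| ≤ 1.645, not significant at α = 0.1.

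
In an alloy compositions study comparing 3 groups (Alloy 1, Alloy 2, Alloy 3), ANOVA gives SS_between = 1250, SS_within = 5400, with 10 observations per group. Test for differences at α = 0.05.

df_between = 2, df_within = 27. F = MS_between/MS_within = 625.0/200.0 = 3.125. F_crit ≈ 3.354. Fail to reject H₀.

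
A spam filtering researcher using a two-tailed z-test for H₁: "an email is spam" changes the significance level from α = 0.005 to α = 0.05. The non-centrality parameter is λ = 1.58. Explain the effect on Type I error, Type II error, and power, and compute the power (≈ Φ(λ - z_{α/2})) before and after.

Increasing α from 0.005 to 0.05:
• Type I error rate increases (α is the Type I rate by definition).
• Critical value moves from z_{α/2} = 2.807 to 1.96, so power = Φ(λ - z_{α/2}) goes from Φ(1.58 - 2.807) = 0.11 to Φ(1.58 - 1.96) = 0.352.
• Type II error rate β = 1 - power therefore decreases (0.89 → 0.648).
Appropriate when false negatives are costly — here, a spam email lands in the inbox.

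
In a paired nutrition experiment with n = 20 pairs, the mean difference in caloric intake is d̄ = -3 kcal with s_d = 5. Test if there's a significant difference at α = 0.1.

t = d̄/(s_d/√n) = -3/(5/√20) = -2.683. df = 19, critical t = ±1.729. Reject H₀.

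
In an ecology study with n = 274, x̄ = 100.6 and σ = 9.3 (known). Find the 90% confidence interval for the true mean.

CI = x̄ ± z*(σ/√n) = 100.6 ± 1.645(9.3/√274) = 100.6 ± 0.92 = (99.68, 101.52)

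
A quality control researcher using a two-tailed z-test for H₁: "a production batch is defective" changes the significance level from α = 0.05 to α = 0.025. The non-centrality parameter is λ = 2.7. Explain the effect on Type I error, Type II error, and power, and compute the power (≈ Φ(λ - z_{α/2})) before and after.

Decreasing α from 0.05 to 0.025:
• Type I error rate decreases (α is the Type I rate by definition).
• Critical value moves from z_{α/2} = 1.96 to 2.241, so power = Φ(λ - z_{α/2}) goes from Φ(2.7 - 1.96) = 0.77 to Φ(2.7 - 2.241) = 0.677.
• Type II error rate β = 1 - power therefore increases (0.23 → 0.323).
Appropriate when false positives are costly — here, scrapping a good batch — wasted material and cost for no reason.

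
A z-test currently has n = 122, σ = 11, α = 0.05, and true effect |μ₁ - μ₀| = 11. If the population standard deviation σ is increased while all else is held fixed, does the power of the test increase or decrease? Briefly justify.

Power decreases: a larger σ inflates the standard error σ/√n, pulling the sampling distribution under H₁ back toward the critical value.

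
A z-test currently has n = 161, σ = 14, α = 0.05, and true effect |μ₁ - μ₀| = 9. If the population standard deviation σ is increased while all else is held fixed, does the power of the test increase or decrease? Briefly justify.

Power decreases: a larger σ inflates the standard error σ/√n, pulling the sampling distribution under H₁ back toward the critical value.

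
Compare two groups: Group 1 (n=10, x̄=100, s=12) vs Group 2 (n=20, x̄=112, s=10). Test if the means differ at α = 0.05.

Pooled sp = 10.68. t = -2.9, df = 28. Critical t = ±2.048. Reject H₀.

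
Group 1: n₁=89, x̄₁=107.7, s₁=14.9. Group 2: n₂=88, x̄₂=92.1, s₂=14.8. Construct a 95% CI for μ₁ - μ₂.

Difference = 15.6. SE = √(14.9²/89 + 14.8²/88) = 2.232. CI = (11.22, 19.98)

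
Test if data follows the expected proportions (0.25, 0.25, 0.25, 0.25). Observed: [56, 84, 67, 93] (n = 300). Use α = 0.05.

Expected: [75.0, 75.0, 75.0, 75.0]. χ² = 11.067. df = 3, critical = 7.815. Reject H₀.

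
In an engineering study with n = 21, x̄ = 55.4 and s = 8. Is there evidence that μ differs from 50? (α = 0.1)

t = (x̄ - μ₀)/(s/√n) = (55.4 - 50)/(8/√21) = 3.093. df = 20, critical t = ±1.725. Reject H₀.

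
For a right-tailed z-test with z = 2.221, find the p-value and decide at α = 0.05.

p = P(Z > 2.221) = 1 - Φ(2.221) ≈ 0.0132. Since p < 0.05, reject H₀ (significant) at α = 0.05.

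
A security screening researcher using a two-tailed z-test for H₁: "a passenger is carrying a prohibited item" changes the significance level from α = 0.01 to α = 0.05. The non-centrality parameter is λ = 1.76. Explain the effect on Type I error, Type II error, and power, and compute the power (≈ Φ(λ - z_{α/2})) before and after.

Increasing α from 0.01 to 0.05:
• Type I error rate increases (α is the Type I rate by definition).
• Critical value moves from z_{α/2} = 2.576 to 1.96, so power = Φ(λ - z_{α/2}) goes from Φ(1.76 - 2.576) = 0.207 to Φ(1.76 - 1.96) = 0.421.
• Type II error rate β = 1 - power therefore decreases (0.793 → 0.579).
Appropriate when false negatives are costly — here, letting a prohibited item through — security breach.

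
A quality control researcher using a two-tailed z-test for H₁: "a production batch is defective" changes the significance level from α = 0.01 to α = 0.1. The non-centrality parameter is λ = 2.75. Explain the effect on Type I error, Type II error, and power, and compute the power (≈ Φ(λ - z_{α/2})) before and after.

Increasing α from 0.01 to 0.1:
• Type I error rate increases (α is the Type I rate by definition).
• Critical value moves from z_{α/2} = 2.576 to 1.645, so power = Φ(λ - z_{α/2}) goes from Φ(2.75 - 2.576) = 0.569 to Φ(2.75 - 1.645) = 0.865.
• Type II error rate β = 1 - power therefore decreases (0.431 → 0.135).
Appropriate when false negatives are costly — here, shipping a defective batch — faulty products reach customers.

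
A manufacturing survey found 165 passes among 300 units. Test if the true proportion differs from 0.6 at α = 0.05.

p̂ = 0.55, p₀ = 0.6. z = (p̂ - p₀)/√(p₀(1-p₀)/n) = -1.768. Critical: ±1.96. Fail to reject H₀.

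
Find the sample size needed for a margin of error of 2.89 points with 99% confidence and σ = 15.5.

n = (z*σ/E)² = (2.576×15.5/2.89)² = 190.9 → n = 191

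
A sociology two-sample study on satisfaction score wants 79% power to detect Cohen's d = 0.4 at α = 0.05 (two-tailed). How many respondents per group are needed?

z_{α/2} = 1.96, z_β = Φ⁻¹(0.79) = 0.806. For small effect (d = 0.4): n per group = 2(z_{α/2} + z_β)²/d² = 2(1.96 + 0.806)²/0.4² = 95.6 → 96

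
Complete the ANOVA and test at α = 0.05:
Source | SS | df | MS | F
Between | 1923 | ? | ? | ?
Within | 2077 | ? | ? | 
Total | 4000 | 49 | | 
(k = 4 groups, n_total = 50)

df_between = 3, df_within = 46. MS_between = 641.0, MS_within = 45.15. F = 14.196, F_crit ≈ 2.807. Reject H₀.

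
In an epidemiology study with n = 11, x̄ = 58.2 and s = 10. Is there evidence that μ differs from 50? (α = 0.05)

t = (x̄ - μ₀)/(s/√n) = (58.2 - 50)/(10/√11) = 2.72. df = 10, critical t = ±2.228. Reject H₀.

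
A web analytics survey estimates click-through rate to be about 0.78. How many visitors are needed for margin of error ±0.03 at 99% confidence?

n = z²p(1-p)/E² = 2.576²×0.78×0.22/0.03² = 1265.2 → n = 1266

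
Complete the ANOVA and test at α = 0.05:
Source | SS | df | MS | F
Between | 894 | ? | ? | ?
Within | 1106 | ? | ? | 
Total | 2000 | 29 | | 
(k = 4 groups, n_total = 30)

df_between = 3, df_within = 26. MS_between = 298.0, MS_within = 42.54. F = 7.005, F_crit ≈ 2.975. Reject H₀.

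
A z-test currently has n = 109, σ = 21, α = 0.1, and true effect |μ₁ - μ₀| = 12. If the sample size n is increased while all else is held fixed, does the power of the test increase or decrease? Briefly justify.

Power increases: a larger n shrinks the standard error σ/√n, moving the sampling distribution under H₁ further from the critical value.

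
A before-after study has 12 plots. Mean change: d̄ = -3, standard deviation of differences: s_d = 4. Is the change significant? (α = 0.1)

t = d̄/(s_d/√n) = -3/(4/√12) = -2.598. df = 11, critical t = ±1.796. Reject H₀.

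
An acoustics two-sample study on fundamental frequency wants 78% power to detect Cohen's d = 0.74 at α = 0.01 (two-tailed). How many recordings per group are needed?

z_{α/2} = 2.576, z_β = Φ⁻¹(0.78) = 0.772. For medium effect (d = 0.74): n per group = 2(z_{α/2} + z_β)²/d² = 2(2.576 + 0.772)²/0.74² = 40.9 → 41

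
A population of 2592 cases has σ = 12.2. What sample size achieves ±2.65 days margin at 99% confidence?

Without FPC: n₀ = (2.576×12.2/2.65)² = 140.643. With FPC: n = n₀N/(n₀+N-1) = 133.5 → n = 134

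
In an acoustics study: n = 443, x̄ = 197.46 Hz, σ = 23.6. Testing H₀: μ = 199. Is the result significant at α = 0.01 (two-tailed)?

z = (197.46 - 199)/(23.6/√443) = -1.373. Since |z| ≤ 2.576, not significant at α = 0.01.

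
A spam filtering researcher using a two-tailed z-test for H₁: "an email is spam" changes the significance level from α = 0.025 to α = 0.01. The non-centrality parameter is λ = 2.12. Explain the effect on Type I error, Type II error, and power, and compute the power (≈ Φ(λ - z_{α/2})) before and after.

Decreasing α from 0.025 to 0.01:
• Type I error rate decreases (α is the Type I rate by definition).
• Critical value moves from z_{α/2} = 2.241 to 2.576, so power = Φ(λ - z_{α/2}) goes from Φ(2.12 - 2.241) = 0.452 to Φ(2.12 - 2.576) = 0.324.
• Type II error rate β = 1 - power therefore increases (0.548 → 0.676).
Appropriate when false positives are costly — here, a legitimate email is sent to the spam folder and the user misses it.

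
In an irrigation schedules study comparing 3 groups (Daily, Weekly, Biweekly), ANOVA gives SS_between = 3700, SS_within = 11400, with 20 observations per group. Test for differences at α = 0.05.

df_between = 2, df_within = 57. F = MS_between/MS_within = 1850.0/200.0 = 9.25. F_crit ≈ 3.159. Reject H₀. At least one mean differs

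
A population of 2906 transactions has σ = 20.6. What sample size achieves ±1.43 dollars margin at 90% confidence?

Without FPC: n₀ = (1.645×20.6/1.43)² = 561.557. With FPC: n = n₀N/(n₀+N-1) = 470.8 → n = 471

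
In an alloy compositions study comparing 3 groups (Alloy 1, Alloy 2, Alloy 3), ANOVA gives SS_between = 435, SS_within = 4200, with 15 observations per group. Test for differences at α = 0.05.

df_between = 2, df_within = 42. F = MS_between/MS_within = 217.5/100.0 = 2.175. F_crit ≈ 3.22. Fail to reject H₀.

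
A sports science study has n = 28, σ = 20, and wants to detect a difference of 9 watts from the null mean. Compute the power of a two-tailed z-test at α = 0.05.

SE = σ/√n = 20/√28 = 3.78. Non-centrality λ = d/SE = 9/3.78 = 2.381. Power ≈ Φ(λ - z_{α/2}) = Φ(2.381 - 1.96) = Φ(0.421) = 0.663.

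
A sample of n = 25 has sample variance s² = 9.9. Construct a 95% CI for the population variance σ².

df = 24. χ²_{0.025} = 39.364, χ²_{0.975} = 12.401. CI for σ² = ((n-1)s²/χ²_{α/2}, (n-1)s²/χ²_{1-α/2}) = (24·9.9/39.364, 24·9.9/12.401) = (6.04, 19.16)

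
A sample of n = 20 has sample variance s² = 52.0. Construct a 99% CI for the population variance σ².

df = 19. χ²_{0.005} = 38.582, χ²_{0.995} = 6.844. CI for σ² = ((n-1)s²/χ²_{α/2}, (n-1)s²/χ²_{1-α/2}) = (19·52.0/38.582, 19·52.0/6.844) = (25.61, 144.36)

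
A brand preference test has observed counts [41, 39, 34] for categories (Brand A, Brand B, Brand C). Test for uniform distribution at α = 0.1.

Expected = 38 each. χ² = Σ(O-E)²/E = 0.684. df = 2, critical value = 4.605. Fail to reject H₀.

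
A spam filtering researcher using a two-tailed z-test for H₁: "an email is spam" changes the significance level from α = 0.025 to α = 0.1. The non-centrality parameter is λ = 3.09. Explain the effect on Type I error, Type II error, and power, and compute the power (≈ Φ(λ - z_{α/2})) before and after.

Increasing α from 0.025 to 0.1:
• Type I error rate increases (α is the Type I rate by definition).
• Critical value moves from z_{α/2} = 2.241 to 1.645, so power = Φ(λ - z_{α/2}) goes from Φ(3.09 - 2.241) = 0.802 to Φ(3.09 - 1.645) = 0.926.
• Type II error rate β = 1 - power therefore decreases (0.198 → 0.074).
Appropriate when false negatives are costly — here, a spam email lands in the inbox.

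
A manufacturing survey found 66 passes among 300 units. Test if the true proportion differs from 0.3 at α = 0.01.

p̂ = 0.22, p₀ = 0.3. z = (p̂ - p₀)/√(p₀(1-p₀)/n) = -3.024. Critical: ±2.576. Reject H₀.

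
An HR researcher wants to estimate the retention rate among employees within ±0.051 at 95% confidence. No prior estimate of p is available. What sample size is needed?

Conservative approach: use p = 0.5 (maximizes p(1-p) = 0.25). n = z²(0.25)/E² = 1.96²×0.25/0.051² = 369.2 → n = 370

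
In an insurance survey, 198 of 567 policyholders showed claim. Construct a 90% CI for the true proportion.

p̂ = 0.349. CI = p̂ ± z*√(p̂(1-p̂)/n) = (0.316, 0.382)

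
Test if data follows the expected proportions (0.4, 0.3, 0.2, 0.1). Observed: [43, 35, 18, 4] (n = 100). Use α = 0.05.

Expected: [40.0, 30.0, 20.0, 10.0]. χ² = 4.858. df = 3, critical = 7.815. Fail to reject H₀.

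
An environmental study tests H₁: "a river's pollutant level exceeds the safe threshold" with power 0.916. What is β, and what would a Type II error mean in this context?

β = 1 - power = 1 - 0.916 = 0.084. A Type II error is failing to reject H₀ when H₀ is false (false negative) — here, failing to conclude that a river's pollutant level exceeds the safe threshold when in fact it is true. Consequence: allowing unsafe pollution to continue.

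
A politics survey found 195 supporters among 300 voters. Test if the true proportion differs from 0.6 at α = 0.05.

p̂ = 0.65, p₀ = 0.6. z = (p̂ - p₀)/√(p₀(1-p₀)/n) = 1.768. Critical: ±1.96. Fail to reject H₀.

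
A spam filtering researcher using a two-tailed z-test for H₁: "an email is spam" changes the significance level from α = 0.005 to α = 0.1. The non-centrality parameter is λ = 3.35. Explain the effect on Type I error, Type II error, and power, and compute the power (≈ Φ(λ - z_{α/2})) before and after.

Increasing α from 0.005 to 0.1:
• Type I error rate increases (α is the Type I rate by definition).
• Critical value moves from z_{α/2} = 2.807 to 1.645, so power = Φ(λ - z_{α/2}) goes from Φ(3.35 - 2.807) = 0.706 to Φ(3.35 - 1.645) = 0.956.
• Type II error rate β = 1 - power therefore decreases (0.294 → 0.044).
Appropriate when false negatives are costly — here, a spam email lands in the inbox.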